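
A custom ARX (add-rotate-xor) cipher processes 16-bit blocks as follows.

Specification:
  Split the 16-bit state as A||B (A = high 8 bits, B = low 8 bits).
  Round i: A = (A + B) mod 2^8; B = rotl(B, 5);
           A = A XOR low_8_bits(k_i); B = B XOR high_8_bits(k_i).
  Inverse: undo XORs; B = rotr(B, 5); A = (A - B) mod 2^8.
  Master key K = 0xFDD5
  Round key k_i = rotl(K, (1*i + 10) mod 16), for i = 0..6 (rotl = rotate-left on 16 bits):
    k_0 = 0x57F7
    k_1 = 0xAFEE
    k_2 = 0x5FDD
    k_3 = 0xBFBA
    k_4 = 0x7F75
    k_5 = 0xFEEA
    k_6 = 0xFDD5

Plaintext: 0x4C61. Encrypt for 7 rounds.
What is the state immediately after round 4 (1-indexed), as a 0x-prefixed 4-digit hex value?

s_0 = plaintext = 0x4C61
s_1 = Round(s_0, k_0) = 0x5A7B
s_2 = Round(s_1, k_1) = 0x3BC0
s_3 = Round(s_2, k_2) = 0x2647
s_4 = Round(s_3, k_3) = 0xD757
s_5 = Round(s_4, k_4) = 0x5B95
s_6 = Round(s_5, k_5) = 0x1A4C
s_7 = Round(s_6, k_6) = 0xB374

0xD757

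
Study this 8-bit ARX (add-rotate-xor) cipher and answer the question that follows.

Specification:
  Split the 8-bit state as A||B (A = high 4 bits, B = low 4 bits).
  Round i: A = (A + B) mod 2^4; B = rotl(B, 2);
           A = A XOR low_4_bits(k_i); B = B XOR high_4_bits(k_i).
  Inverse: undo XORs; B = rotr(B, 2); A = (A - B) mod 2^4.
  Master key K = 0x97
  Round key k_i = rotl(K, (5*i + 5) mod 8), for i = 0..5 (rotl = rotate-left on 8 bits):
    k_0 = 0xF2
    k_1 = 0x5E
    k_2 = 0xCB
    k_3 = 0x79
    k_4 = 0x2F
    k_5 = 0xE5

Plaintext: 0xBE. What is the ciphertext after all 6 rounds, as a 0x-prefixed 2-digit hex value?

s_0 = plaintext = 0xBE
s_1 = Round(s_0, k_0) = 0xB4
s_2 = Round(s_1, k_1) = 0x14
s_3 = Round(s_2, k_2) = 0xED
s_4 = Round(s_3, k_3) = 0x20
s_5 = Round(s_4, k_4) = 0xD2
s_6 = Round(s_5, k_5) = 0xA6

0xA6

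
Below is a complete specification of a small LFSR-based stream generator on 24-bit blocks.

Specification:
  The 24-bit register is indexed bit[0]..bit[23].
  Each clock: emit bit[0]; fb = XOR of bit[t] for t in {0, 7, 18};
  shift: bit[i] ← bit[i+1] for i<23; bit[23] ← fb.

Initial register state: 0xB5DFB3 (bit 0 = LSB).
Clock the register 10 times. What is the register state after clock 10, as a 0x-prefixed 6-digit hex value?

reg_0 = 0xB5DFB3
clock 1: out=1, reg = 0xDAEFD9
clock 2: out=1, reg = 0x6D77EC
clock 3: out=0, reg = 0x36BBF6
clock 4: out=0, reg = 0x1B5DFB
clock 5: out=1, reg = 0x0DAEFD
clock 6: out=1, reg = 0x86D77E
clock 7: out=0, reg = 0xC36BBF
clock 8: out=1, reg = 0x61B5DF
clock 9: out=1, reg = 0x30DAEF
clock 10: out=1, reg = 0x186D77

0x186D77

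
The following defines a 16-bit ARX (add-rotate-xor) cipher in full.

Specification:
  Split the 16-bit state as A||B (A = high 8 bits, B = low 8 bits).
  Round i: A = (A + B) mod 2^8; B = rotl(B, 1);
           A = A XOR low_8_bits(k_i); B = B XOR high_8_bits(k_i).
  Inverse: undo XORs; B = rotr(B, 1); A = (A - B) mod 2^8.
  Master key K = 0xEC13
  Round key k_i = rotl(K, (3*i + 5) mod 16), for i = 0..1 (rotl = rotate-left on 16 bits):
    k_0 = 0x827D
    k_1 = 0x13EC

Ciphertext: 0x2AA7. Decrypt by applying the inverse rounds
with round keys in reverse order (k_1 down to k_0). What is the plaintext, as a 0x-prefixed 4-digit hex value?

0xA56C

s_0 = ciphertext = 0x2AA7
s_1 = InvRound(s_0, k_1) = 0x6C5A
s_2 = InvRound(s_1, k_0) = 0xA56C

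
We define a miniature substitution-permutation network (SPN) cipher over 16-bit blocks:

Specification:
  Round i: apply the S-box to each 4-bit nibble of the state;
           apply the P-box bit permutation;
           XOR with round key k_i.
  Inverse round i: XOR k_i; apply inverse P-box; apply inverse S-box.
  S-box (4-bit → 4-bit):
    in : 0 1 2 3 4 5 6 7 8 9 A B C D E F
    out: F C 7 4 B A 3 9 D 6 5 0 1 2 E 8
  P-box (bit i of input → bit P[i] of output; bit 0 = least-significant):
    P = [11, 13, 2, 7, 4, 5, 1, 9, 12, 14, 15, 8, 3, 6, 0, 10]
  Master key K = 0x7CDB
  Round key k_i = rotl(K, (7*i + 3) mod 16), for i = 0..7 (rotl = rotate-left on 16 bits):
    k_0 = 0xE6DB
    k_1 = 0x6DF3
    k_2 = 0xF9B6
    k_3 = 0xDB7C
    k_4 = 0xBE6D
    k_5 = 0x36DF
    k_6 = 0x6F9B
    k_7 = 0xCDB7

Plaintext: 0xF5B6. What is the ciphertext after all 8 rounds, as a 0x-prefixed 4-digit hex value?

0x7344

s_0 = plaintext = 0xF5B6
s_1 = Round(s_0, k_0) = 0x8BDB
s_2 = Round(s_1, k_1) = 0x69DA
s_3 = Round(s_2, k_2) = 0x31DA
s_4 = Round(s_3, k_3) = 0x5259
s_5 = Round(s_4, k_4) = 0x4809
s_6 = Round(s_5, k_5) = 0x81A1
s_7 = Round(s_6, k_6) = 0xEA04
s_8 = Round(s_7, k_7) = 0x7344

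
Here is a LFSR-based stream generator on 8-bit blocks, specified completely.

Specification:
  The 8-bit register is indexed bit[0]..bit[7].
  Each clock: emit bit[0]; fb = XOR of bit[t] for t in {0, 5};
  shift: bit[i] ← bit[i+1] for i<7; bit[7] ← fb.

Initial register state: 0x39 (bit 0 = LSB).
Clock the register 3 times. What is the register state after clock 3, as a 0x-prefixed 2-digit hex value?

0x07

reg_0 = 0x39
clock 1: out=1, reg = 0x1C
clock 2: out=0, reg = 0x0E
clock 3: out=0, reg = 0x07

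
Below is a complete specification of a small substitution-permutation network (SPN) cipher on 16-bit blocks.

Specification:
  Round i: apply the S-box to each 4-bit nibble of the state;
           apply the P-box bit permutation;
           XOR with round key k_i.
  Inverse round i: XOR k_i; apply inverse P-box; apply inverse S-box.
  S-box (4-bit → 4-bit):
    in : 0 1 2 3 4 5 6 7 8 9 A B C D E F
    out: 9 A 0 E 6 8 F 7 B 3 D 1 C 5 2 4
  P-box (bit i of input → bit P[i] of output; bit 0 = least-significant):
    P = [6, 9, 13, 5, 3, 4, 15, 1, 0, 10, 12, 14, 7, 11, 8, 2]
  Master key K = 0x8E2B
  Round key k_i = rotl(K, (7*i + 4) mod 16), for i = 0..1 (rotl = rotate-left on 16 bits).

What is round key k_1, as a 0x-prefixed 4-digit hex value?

0x5C71

K = 0x8E2B
k_0 = rotl(K, (7*0+4) mod 16) = rotl(K, 4) = 0xE2B8
k_1 = rotl(K, (7*1+4) mod 16) = rotl(K, 11) = 0x5C71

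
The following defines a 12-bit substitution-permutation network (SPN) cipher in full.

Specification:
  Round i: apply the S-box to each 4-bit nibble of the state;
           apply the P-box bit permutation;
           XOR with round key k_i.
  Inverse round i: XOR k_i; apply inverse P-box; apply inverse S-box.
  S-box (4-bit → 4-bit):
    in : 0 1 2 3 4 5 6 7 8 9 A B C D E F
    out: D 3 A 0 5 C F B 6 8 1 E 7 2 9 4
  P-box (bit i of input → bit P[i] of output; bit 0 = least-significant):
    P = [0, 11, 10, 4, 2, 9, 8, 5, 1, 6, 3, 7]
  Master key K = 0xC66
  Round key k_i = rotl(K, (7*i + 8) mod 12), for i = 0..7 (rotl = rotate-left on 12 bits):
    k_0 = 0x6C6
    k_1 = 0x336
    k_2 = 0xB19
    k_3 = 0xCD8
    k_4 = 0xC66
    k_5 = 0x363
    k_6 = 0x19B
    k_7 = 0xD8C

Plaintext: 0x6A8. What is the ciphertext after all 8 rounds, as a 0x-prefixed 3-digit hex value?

0x122

s_0 = plaintext = 0x6A8
s_1 = Round(s_0, k_0) = 0xA08
s_2 = Round(s_1, k_1) = 0xE10
s_3 = Round(s_2, k_2) = 0xD8E
s_4 = Round(s_3, k_3) = 0xF89
s_5 = Round(s_4, k_4) = 0xF7E
s_6 = Round(s_5, k_5) = 0x15E
s_7 = Round(s_6, k_6) = 0x0E8
s_8 = Round(s_7, k_7) = 0x122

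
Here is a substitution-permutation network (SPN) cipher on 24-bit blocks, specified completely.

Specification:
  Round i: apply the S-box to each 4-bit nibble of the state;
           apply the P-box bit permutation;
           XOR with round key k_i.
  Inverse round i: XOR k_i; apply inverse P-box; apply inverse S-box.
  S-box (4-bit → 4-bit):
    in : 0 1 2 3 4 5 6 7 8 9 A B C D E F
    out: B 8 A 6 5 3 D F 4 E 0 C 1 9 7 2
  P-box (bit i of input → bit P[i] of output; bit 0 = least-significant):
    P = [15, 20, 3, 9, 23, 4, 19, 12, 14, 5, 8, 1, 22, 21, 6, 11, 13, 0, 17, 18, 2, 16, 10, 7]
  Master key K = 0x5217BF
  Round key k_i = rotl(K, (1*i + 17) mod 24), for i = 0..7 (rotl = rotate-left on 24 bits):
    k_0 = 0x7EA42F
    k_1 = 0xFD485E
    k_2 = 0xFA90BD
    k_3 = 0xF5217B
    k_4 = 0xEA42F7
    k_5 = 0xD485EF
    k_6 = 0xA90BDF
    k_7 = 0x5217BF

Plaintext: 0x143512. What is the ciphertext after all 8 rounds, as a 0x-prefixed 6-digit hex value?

s_0 = plaintext = 0x143512
s_1 = Round(s_0, k_0) = 0x4CD6CF
s_2 = Round(s_1, k_1) = 0x2D2558
s_3 = Round(s_2, k_2) = 0x5FF805
s_4 = Round(s_3, k_3) = 0x44B06E
s_5 = Round(s_4, k_4) = 0x70BE99
s_6 = Round(s_5, k_5) = 0xC9FA12
s_7 = Round(s_6, k_6) = 0x9F19DA
s_8 = Round(s_7, k_7) = 0xD30A1C

0xD30A1C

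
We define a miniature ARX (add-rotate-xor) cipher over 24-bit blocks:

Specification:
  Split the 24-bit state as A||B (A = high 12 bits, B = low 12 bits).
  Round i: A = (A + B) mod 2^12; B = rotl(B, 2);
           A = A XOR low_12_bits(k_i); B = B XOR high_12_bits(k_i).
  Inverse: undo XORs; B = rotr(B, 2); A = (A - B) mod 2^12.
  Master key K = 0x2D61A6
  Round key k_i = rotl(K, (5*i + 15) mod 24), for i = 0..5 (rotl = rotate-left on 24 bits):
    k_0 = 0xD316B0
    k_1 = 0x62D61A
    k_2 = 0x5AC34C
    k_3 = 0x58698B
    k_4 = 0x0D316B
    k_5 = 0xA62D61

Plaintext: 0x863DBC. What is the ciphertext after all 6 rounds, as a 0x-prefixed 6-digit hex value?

s_0 = plaintext = 0x863DBC
s_1 = Round(s_0, k_0) = 0x0AFBC2
s_2 = Round(s_1, k_1) = 0xA6B927
s_3 = Round(s_2, k_2) = 0x0DE132
s_4 = Round(s_3, k_3) = 0xB9B14E
s_5 = Round(s_4, k_4) = 0xD825EB
s_6 = Round(s_5, k_5) = 0xE0CDCF

0xE0CDCF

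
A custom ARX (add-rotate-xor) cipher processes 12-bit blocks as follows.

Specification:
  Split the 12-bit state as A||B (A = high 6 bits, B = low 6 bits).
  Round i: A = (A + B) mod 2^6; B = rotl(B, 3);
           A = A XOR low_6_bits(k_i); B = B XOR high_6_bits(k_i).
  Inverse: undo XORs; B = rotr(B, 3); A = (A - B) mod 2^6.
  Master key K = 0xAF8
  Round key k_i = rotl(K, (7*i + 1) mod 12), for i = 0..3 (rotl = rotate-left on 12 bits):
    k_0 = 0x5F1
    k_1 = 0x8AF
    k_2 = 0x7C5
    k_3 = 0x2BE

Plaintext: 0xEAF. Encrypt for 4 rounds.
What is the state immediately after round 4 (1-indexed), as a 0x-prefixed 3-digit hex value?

s_0 = plaintext = 0xEAF
s_1 = Round(s_0, k_0) = 0x62A
s_2 = Round(s_1, k_1) = 0xB77
s_3 = Round(s_2, k_2) = 0x861
s_4 = Round(s_3, k_3) = 0xF06

0xF06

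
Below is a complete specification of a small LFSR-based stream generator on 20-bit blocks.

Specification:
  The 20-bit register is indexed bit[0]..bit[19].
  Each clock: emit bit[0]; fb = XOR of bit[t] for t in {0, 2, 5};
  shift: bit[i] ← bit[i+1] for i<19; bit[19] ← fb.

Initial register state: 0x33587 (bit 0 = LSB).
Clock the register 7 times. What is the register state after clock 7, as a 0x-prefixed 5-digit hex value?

0x9466B

reg_0 = 0x33587
clock 1: out=1, reg = 0x19AC3
clock 2: out=1, reg = 0x8CD61
clock 3: out=1, reg = 0x466B0
clock 4: out=0, reg = 0xA3358
clock 5: out=0, reg = 0x519AC
clock 6: out=0, reg = 0x28CD6
clock 7: out=0, reg = 0x9466B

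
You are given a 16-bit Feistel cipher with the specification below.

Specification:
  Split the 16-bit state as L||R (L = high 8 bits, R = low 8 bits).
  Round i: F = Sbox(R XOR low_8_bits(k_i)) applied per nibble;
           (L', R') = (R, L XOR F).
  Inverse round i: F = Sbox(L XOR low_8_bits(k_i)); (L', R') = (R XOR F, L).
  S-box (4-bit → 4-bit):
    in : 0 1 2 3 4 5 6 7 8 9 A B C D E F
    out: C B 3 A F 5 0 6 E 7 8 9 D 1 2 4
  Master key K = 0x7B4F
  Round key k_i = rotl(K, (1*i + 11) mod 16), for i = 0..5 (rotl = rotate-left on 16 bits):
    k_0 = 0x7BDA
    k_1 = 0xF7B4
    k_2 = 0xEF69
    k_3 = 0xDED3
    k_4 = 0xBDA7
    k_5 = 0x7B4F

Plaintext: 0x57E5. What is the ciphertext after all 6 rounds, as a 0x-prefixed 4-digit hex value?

0x63D0

s_0 = plaintext = 0x57E5
s_1 = Round(s_0, k_0) = 0xE5F3
s_2 = Round(s_1, k_1) = 0xF313
s_3 = Round(s_2, k_2) = 0x139B
s_4 = Round(s_3, k_3) = 0x9BED
s_5 = Round(s_4, k_4) = 0xED63
s_6 = Round(s_5, k_5) = 0x63D0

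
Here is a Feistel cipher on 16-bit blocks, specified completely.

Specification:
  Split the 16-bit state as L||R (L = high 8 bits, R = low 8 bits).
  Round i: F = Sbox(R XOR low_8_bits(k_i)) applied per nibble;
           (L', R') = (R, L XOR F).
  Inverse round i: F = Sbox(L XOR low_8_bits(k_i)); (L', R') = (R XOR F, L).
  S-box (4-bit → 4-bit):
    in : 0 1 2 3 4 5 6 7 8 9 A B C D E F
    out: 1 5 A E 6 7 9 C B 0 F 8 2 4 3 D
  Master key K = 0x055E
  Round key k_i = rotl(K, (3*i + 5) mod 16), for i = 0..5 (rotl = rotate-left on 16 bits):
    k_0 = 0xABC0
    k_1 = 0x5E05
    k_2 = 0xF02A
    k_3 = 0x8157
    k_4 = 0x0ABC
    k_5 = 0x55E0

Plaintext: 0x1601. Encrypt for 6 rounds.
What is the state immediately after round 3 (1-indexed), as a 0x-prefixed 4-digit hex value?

s_0 = plaintext = 0x1601
s_1 = Round(s_0, k_0) = 0x0133
s_2 = Round(s_1, k_1) = 0x33E8
s_3 = Round(s_2, k_2) = 0xE819
s_4 = Round(s_3, k_3) = 0x198B
s_5 = Round(s_4, k_4) = 0x8BF5
s_6 = Round(s_5, k_5) = 0xF5DC

0xE819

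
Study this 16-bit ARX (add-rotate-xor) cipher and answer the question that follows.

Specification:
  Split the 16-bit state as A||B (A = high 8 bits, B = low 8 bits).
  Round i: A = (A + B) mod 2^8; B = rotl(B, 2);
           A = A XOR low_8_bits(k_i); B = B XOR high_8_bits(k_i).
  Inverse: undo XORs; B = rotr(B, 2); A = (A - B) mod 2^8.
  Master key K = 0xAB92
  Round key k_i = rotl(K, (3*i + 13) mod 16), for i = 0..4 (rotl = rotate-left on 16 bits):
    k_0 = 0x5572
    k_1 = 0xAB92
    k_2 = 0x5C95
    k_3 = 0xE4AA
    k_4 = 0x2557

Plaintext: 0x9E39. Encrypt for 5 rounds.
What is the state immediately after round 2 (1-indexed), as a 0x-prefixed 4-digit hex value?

s_0 = plaintext = 0x9E39
s_1 = Round(s_0, k_0) = 0xA5B1
s_2 = Round(s_1, k_1) = 0xC46D
s_3 = Round(s_2, k_2) = 0xA4E9
s_4 = Round(s_3, k_3) = 0x2743
s_5 = Round(s_4, k_4) = 0x3D28

0xC46D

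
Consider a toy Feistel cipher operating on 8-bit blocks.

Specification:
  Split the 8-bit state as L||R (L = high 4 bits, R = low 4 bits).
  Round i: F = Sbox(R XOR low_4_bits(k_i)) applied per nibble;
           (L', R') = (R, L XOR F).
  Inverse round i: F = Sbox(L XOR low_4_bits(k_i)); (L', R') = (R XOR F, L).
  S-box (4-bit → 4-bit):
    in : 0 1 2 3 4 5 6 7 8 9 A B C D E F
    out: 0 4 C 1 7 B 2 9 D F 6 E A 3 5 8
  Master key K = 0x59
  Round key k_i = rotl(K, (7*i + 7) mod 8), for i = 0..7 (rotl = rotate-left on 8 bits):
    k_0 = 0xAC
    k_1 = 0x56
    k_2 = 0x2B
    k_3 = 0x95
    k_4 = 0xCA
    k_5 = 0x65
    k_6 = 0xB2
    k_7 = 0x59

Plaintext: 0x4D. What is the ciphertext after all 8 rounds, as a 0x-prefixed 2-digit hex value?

0x43

s_0 = plaintext = 0x4D
s_1 = Round(s_0, k_0) = 0xD0
s_2 = Round(s_1, k_1) = 0x0F
s_3 = Round(s_2, k_2) = 0xF7
s_4 = Round(s_3, k_3) = 0x73
s_5 = Round(s_4, k_4) = 0x38
s_6 = Round(s_5, k_5) = 0x80
s_7 = Round(s_6, k_6) = 0x04
s_8 = Round(s_7, k_7) = 0x43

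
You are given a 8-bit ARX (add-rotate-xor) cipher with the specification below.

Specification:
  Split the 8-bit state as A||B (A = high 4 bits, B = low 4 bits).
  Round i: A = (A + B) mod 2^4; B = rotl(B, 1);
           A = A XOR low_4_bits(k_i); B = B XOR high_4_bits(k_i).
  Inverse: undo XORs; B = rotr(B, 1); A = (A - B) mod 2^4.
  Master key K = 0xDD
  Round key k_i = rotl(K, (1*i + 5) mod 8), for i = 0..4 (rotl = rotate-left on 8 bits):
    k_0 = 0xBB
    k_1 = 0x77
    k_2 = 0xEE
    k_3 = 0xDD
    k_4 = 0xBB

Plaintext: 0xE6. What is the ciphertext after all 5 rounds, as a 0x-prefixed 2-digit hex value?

s_0 = plaintext = 0xE6
s_1 = Round(s_0, k_0) = 0xF7
s_2 = Round(s_1, k_1) = 0x19
s_3 = Round(s_2, k_2) = 0x4D
s_4 = Round(s_3, k_3) = 0xC6
s_5 = Round(s_4, k_4) = 0x97

0x97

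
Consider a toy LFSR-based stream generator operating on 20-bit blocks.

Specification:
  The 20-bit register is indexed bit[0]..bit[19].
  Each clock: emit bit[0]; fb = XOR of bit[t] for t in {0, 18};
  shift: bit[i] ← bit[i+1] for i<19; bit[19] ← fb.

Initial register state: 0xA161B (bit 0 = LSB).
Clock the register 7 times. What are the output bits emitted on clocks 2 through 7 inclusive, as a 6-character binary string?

101100

reg_0 = 0xA161B
clock 1: out=1, reg = 0xD0B0D
clock 2: out=1, reg = 0x68586
clock 3: out=0, reg = 0xB42C3
clock 4: out=1, reg = 0xDA161
clock 5: out=1, reg = 0x6D0B0
clock 6: out=0, reg = 0xB6858
clock 7: out=0, reg = 0x5B42C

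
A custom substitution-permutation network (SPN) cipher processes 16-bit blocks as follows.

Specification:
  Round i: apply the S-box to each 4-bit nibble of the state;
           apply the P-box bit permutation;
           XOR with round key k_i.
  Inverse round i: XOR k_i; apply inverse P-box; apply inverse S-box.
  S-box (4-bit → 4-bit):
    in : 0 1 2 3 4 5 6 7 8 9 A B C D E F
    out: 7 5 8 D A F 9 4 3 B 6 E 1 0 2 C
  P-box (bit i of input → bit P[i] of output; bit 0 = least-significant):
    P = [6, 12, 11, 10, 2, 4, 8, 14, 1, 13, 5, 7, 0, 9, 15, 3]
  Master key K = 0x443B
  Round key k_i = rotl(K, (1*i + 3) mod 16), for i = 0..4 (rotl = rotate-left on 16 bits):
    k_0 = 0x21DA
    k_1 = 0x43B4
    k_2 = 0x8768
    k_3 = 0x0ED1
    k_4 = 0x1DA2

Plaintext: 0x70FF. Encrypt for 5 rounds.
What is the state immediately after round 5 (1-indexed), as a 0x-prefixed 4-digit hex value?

0xA9FD

s_0 = plaintext = 0x70FF
s_1 = Round(s_0, k_0) = 0xCCF8
s_2 = Round(s_1, k_1) = 0x12F7
s_3 = Round(s_2, k_2) = 0x4EE9
s_4 = Round(s_3, k_3) = 0x3889
s_5 = Round(s_4, k_4) = 0xA9FD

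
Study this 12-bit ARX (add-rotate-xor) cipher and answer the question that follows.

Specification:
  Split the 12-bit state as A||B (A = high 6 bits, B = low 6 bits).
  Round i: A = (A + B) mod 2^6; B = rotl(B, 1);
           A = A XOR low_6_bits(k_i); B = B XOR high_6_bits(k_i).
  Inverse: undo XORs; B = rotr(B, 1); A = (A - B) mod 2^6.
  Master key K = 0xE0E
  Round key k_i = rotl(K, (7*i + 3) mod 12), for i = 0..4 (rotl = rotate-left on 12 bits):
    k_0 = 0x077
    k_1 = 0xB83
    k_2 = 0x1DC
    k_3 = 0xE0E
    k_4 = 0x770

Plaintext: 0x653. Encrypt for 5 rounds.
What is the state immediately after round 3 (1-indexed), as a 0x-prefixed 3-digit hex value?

0xF84

s_0 = plaintext = 0x653
s_1 = Round(s_0, k_0) = 0x6E7
s_2 = Round(s_1, k_1) = 0x061
s_3 = Round(s_2, k_2) = 0xF84
s_4 = Round(s_3, k_3) = 0x330
s_5 = Round(s_4, k_4) = 0x33C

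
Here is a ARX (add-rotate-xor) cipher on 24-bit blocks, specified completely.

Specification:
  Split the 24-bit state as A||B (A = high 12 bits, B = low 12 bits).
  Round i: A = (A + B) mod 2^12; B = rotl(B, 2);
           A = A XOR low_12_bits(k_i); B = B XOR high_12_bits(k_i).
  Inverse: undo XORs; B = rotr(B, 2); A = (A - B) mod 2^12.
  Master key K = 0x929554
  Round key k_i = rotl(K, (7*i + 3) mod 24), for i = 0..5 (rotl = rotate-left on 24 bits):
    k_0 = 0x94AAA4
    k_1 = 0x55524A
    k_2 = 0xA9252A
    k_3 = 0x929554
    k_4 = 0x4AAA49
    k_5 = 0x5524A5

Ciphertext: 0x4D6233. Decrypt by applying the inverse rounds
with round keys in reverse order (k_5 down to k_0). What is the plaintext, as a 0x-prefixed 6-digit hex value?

0xE1DCFC

s_0 = ciphertext = 0x4D6233
s_1 = InvRound(s_0, k_5) = 0xA9B5D8
s_2 = InvRound(s_1, k_4) = 0x87685C
s_3 = InvRound(s_2, k_3) = 0x8C545D
s_4 = InvRound(s_3, k_2) = 0xE3CFB3
s_5 = InvRound(s_4, k_1) = 0x1BDAB9
s_6 = InvRound(s_5, k_0) = 0xE1DCFC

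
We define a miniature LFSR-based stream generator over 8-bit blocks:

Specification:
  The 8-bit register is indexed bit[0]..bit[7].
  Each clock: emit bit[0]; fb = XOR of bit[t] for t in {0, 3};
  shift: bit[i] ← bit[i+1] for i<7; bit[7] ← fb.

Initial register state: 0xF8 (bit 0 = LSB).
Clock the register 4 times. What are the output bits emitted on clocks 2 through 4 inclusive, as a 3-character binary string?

reg_0 = 0xF8
clock 1: out=0, reg = 0xFC
clock 2: out=0, reg = 0xFE
clock 3: out=0, reg = 0xFF
clock 4: out=1, reg = 0x7F

001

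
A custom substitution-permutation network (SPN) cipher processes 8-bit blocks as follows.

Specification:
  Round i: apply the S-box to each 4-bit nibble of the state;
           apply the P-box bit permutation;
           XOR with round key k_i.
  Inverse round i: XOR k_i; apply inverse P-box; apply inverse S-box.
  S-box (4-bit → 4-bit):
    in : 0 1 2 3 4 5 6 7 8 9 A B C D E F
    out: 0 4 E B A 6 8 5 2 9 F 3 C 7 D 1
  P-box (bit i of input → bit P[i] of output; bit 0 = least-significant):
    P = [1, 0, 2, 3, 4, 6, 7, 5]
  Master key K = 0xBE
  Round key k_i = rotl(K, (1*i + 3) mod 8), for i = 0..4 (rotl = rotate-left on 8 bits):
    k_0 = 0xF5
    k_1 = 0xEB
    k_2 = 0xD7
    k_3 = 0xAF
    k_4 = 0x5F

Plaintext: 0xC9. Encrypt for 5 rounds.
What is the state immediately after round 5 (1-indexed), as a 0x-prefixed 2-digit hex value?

s_0 = plaintext = 0xC9
s_1 = Round(s_0, k_0) = 0x5F
s_2 = Round(s_1, k_1) = 0x29
s_3 = Round(s_2, k_2) = 0x3D
s_4 = Round(s_3, k_3) = 0xD8
s_5 = Round(s_4, k_4) = 0x8E

0x8E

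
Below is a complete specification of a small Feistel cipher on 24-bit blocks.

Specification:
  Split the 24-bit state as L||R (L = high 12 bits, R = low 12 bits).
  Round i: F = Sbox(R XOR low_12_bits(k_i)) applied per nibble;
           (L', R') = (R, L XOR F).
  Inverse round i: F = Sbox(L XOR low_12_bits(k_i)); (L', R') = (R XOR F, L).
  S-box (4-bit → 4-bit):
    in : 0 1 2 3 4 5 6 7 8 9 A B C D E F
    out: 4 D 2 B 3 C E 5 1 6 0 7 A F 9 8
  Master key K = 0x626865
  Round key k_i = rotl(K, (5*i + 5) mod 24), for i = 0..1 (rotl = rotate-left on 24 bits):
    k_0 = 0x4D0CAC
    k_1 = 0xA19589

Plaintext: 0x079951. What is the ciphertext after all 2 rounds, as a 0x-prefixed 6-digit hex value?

0xCF6F09

s_0 = plaintext = 0x079951
s_1 = Round(s_0, k_0) = 0x951CF6
s_2 = Round(s_1, k_1) = 0xCF6F09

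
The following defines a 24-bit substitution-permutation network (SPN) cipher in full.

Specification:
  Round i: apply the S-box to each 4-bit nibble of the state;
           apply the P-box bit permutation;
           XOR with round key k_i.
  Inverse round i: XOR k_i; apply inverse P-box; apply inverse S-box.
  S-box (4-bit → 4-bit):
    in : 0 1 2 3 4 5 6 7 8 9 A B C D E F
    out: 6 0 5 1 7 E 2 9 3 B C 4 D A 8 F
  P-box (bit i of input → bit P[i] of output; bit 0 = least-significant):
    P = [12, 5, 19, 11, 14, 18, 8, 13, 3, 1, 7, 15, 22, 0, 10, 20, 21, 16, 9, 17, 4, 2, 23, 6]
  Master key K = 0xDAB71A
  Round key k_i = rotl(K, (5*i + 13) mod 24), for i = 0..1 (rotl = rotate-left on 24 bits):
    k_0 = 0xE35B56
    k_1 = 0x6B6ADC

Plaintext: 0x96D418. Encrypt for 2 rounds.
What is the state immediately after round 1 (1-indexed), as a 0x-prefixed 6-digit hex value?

0xF24BA9

s_0 = plaintext = 0x96D418
s_1 = Round(s_0, k_0) = 0xF24BA9
s_2 = Round(s_1, k_1) = 0x8B5529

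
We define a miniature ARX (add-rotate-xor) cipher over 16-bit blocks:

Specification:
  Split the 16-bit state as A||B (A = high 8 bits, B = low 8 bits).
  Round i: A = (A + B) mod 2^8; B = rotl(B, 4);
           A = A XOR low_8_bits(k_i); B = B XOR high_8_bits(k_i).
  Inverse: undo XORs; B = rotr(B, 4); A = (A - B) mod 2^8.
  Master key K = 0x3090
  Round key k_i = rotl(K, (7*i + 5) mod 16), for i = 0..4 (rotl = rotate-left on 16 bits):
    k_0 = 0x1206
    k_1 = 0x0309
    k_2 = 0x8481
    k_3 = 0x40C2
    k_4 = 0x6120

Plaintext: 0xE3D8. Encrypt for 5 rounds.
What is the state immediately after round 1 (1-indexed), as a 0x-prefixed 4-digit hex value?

s_0 = plaintext = 0xE3D8
s_1 = Round(s_0, k_0) = 0xBD9F
s_2 = Round(s_1, k_1) = 0x55FA
s_3 = Round(s_2, k_2) = 0xCE2B
s_4 = Round(s_3, k_3) = 0x3BF2
s_5 = Round(s_4, k_4) = 0x0D4E

0xBD9F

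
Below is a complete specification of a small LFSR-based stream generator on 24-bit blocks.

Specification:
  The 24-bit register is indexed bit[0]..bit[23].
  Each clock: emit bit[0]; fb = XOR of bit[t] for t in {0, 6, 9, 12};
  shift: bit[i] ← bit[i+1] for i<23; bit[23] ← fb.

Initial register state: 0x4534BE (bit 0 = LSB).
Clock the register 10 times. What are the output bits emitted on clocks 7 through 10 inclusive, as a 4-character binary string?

reg_0 = 0x4534BE
clock 1: out=0, reg = 0xA29A5F
clock 2: out=1, reg = 0x514D2F
clock 3: out=1, reg = 0xA8A697
clock 4: out=1, reg = 0x54534B
clock 5: out=1, reg = 0x2A29A5
clock 6: out=1, reg = 0x9514D2
clock 7: out=0, reg = 0x4A8A69
clock 8: out=1, reg = 0xA54534
clock 9: out=0, reg = 0x52A29A
clock 10: out=0, reg = 0xA9514D

0100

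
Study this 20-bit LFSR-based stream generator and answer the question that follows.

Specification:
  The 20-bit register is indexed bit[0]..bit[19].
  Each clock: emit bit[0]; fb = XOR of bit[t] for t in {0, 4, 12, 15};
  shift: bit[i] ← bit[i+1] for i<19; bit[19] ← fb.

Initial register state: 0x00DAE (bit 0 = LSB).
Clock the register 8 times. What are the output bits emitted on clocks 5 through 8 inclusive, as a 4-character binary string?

0101

reg_0 = 0x00DAE
clock 1: out=0, reg = 0x006D7
clock 2: out=1, reg = 0x0036B
clock 3: out=1, reg = 0x801B5
clock 4: out=1, reg = 0x400DA
clock 5: out=0, reg = 0xA006D
clock 6: out=1, reg = 0xD0036
clock 7: out=0, reg = 0xE801B
clock 8: out=1, reg = 0xF400D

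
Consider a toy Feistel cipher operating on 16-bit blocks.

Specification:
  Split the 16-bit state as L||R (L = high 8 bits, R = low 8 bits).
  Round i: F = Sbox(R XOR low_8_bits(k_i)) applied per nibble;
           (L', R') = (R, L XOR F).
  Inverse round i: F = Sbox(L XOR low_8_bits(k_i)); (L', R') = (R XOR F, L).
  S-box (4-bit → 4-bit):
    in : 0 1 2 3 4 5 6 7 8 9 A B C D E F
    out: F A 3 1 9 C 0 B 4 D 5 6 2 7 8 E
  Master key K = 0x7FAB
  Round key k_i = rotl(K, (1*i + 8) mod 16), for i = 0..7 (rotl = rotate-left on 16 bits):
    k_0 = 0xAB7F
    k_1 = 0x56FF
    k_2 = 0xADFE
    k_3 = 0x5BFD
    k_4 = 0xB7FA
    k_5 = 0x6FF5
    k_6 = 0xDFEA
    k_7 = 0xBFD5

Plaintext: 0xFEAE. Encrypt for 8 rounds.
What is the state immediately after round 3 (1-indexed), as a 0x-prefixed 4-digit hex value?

0x1804

s_0 = plaintext = 0xFEAE
s_1 = Round(s_0, k_0) = 0xAE84
s_2 = Round(s_1, k_1) = 0x8418
s_3 = Round(s_2, k_2) = 0x1804
s_4 = Round(s_3, k_3) = 0x04F5
s_5 = Round(s_4, k_4) = 0xF5FA
s_6 = Round(s_5, k_5) = 0xFA0B
s_7 = Round(s_6, k_6) = 0x0B70
s_8 = Round(s_7, k_7) = 0x7057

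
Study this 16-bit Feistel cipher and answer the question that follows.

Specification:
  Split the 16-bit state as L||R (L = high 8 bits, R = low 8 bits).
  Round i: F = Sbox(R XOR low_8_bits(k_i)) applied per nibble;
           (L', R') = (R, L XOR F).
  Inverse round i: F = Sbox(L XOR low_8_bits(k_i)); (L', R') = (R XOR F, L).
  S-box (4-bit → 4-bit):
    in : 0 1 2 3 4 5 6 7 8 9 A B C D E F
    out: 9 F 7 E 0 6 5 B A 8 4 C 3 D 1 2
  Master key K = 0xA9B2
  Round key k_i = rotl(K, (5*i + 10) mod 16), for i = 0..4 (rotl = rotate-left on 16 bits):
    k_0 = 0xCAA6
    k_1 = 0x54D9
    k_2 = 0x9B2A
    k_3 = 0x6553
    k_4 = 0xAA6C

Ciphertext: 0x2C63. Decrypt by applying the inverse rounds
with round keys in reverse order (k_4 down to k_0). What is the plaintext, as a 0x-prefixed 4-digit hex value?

s_0 = ciphertext = 0x2C63
s_1 = InvRound(s_0, k_4) = 0x6A2C
s_2 = InvRound(s_1, k_3) = 0xC46A
s_3 = InvRound(s_2, k_2) = 0x7BC4
s_4 = InvRound(s_3, k_1) = 0x837B
s_5 = InvRound(s_4, k_0) = 0x0D83

0x0D83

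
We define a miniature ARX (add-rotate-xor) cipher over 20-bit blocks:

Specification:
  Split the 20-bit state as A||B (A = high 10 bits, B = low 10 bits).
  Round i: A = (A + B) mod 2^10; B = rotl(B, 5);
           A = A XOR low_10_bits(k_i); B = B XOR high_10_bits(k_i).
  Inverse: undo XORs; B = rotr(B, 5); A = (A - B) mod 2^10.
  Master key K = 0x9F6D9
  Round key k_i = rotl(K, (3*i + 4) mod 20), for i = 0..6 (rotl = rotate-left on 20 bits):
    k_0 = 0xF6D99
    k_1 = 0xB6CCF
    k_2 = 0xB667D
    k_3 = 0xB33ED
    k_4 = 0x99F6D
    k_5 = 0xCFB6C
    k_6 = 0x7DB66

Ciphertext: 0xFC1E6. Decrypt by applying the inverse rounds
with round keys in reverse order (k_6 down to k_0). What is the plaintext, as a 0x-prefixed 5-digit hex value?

s_0 = ciphertext = 0xFC1E6
s_1 = InvRound(s_0, k_6) = 0xA5A00
s_2 = InvRound(s_1, k_5) = 0x8C7C9
s_3 = InvRound(s_2, k_4) = 0xE3DCD
s_4 = InvRound(s_3, k_3) = 0x0A838
s_5 = InvRound(s_4, k_2) = 0x88037
s_6 = InvRound(s_5, k_1) = 0x56197
s_7 = InvRound(s_6, k_0) = 0xCBD92

0xCBD92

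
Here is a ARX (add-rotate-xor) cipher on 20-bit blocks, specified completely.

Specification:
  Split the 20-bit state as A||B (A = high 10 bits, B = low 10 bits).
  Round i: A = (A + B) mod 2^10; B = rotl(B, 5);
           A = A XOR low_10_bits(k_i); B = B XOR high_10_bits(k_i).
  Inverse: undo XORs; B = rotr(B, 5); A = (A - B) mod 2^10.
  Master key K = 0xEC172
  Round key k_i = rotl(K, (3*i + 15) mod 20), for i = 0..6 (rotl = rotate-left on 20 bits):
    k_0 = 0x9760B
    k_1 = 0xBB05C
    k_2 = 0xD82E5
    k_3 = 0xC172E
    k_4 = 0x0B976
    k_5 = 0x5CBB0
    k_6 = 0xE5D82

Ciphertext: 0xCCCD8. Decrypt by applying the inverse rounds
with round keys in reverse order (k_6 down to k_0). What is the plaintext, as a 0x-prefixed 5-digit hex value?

s_0 = ciphertext = 0xCCCD8
s_1 = InvRound(s_0, k_6) = 0x2DDFA
s_2 = InvRound(s_1, k_5) = 0x80D04
s_3 = InvRound(s_2, k_4) = 0x8B149
s_4 = InvRound(s_3, k_3) = 0xDC192
s_5 = InvRound(s_4, k_2) = 0xCFA57
s_6 = InvRound(s_5, k_1) = 0xFF765
s_7 = InvRound(s_6, k_0) = 0xBB709

0xBB709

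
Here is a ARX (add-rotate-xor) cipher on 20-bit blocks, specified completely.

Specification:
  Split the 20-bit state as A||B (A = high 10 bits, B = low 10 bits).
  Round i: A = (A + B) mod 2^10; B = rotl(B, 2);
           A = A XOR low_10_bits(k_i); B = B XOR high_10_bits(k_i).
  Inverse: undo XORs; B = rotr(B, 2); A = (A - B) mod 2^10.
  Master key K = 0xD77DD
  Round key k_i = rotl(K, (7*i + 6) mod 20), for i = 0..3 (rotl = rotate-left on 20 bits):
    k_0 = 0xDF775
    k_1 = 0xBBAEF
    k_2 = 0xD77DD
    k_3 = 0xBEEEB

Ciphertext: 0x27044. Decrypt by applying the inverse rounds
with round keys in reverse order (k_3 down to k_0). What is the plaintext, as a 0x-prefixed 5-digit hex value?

s_0 = ciphertext = 0x27044
s_1 = InvRound(s_0, k_3) = 0xB23AF
s_2 = InvRound(s_1, k_2) = 0xB663C
s_3 = InvRound(s_2, k_1) = 0x80A34
s_4 = InvRound(s_3, k_0) = 0x09552

0x09552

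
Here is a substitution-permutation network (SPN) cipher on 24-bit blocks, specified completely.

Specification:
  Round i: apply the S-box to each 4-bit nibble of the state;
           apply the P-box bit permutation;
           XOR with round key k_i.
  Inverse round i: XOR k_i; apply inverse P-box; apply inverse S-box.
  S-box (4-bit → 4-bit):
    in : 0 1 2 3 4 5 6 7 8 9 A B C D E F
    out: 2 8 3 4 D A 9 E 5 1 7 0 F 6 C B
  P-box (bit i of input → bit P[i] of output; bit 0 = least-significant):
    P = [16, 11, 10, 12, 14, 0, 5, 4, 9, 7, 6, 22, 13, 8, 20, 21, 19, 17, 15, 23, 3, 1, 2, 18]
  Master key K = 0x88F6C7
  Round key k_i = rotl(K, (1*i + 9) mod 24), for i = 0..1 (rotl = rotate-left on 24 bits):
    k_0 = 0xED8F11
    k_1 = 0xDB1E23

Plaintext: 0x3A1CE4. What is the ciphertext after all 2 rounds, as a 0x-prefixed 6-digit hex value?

s_0 = plaintext = 0x3A1CE4
s_1 = Round(s_0, k_0) = 0x8619E5
s_2 = Round(s_1, k_1) = 0x73041F

0x73041F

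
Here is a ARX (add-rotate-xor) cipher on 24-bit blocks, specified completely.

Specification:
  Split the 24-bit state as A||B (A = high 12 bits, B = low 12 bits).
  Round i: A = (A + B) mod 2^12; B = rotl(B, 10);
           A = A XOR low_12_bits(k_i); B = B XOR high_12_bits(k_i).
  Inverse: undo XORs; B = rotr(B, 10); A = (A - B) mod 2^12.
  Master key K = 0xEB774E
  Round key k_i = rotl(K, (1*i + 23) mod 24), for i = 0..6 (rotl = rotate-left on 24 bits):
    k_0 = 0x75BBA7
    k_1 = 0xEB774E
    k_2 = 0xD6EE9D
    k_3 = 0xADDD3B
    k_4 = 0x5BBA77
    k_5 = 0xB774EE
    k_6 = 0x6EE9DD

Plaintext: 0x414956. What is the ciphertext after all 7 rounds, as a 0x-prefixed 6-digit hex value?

s_0 = plaintext = 0x414956
s_1 = Round(s_0, k_0) = 0x6CDD0E
s_2 = Round(s_1, k_1) = 0x4955F4
s_3 = Round(s_2, k_2) = 0x414C13
s_4 = Round(s_3, k_3) = 0xD1C5D9
s_5 = Round(s_4, k_4) = 0x8820CD
s_6 = Round(s_5, k_5) = 0xDA1F44
s_7 = Round(s_6, k_6) = 0x53853F

0x53853F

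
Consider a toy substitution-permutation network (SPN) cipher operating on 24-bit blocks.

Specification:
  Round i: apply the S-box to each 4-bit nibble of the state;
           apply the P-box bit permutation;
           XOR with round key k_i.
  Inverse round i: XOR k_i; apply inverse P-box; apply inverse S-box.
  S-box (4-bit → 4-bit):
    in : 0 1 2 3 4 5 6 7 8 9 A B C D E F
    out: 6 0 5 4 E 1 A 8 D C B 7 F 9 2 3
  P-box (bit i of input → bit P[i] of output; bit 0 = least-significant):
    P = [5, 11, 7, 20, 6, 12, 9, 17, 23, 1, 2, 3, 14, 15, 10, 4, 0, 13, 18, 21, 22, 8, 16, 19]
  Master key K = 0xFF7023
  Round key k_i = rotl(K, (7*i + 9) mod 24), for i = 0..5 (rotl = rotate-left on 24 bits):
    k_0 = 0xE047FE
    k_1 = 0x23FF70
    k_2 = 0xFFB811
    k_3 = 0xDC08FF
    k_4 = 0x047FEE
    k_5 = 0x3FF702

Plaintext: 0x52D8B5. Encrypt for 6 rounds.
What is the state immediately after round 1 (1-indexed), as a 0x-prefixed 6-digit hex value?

s_0 = plaintext = 0x52D8B5
s_1 = Round(s_0, k_0) = 0x241583
s_2 = Round(s_1, k_1) = 0xC4DDB0
s_3 = Round(s_2, k_2) = 0x12C3C9
s_4 = Round(s_3, k_3) = 0xCADE2A
s_5 = Round(s_4, k_4) = 0x7D149D
s_6 = Round(s_5, k_5) = 0x05F52D

0x241583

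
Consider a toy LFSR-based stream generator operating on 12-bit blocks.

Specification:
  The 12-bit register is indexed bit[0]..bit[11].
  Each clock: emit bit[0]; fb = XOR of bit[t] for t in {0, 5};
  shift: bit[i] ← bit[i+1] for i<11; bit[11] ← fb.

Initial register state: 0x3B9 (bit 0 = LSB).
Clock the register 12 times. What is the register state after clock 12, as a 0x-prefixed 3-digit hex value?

reg_0 = 0x3B9
clock 1: out=1, reg = 0x1DC
clock 2: out=0, reg = 0x0EE
clock 3: out=0, reg = 0x877
clock 4: out=1, reg = 0x43B
clock 5: out=1, reg = 0x21D
clock 6: out=1, reg = 0x90E
clock 7: out=0, reg = 0x487
clock 8: out=1, reg = 0xA43
clock 9: out=1, reg = 0xD21
clock 10: out=1, reg = 0x690
clock 11: out=0, reg = 0x348
clock 12: out=0, reg = 0x1A4

0x1A4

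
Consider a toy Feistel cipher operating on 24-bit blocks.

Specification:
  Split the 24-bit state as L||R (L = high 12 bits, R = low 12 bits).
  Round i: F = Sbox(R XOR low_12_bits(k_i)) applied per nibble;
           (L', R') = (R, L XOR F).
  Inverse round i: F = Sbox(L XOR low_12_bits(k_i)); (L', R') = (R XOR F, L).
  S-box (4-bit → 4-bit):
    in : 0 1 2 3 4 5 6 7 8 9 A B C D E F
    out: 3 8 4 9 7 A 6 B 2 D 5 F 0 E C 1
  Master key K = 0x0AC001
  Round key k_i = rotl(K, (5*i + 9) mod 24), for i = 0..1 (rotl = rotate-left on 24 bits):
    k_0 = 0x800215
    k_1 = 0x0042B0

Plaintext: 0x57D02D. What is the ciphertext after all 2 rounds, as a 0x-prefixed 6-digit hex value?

0x1EF98C

s_0 = plaintext = 0x57D02D
s_1 = Round(s_0, k_0) = 0x02D1EF
s_2 = Round(s_1, k_1) = 0x1EF98C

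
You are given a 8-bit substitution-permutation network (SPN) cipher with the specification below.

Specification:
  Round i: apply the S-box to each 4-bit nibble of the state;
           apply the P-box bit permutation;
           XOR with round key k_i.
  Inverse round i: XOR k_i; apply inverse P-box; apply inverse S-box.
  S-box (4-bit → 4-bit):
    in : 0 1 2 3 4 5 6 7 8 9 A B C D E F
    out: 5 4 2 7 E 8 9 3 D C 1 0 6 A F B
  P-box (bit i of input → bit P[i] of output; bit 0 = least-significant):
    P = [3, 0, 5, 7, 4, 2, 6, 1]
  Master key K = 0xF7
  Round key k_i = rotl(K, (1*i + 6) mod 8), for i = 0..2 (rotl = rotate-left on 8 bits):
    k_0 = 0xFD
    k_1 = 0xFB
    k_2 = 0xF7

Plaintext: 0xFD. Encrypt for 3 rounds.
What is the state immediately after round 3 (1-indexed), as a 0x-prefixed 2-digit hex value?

0x81

s_0 = plaintext = 0xFD
s_1 = Round(s_0, k_0) = 0x6A
s_2 = Round(s_1, k_1) = 0xE1
s_3 = Round(s_2, k_2) = 0x81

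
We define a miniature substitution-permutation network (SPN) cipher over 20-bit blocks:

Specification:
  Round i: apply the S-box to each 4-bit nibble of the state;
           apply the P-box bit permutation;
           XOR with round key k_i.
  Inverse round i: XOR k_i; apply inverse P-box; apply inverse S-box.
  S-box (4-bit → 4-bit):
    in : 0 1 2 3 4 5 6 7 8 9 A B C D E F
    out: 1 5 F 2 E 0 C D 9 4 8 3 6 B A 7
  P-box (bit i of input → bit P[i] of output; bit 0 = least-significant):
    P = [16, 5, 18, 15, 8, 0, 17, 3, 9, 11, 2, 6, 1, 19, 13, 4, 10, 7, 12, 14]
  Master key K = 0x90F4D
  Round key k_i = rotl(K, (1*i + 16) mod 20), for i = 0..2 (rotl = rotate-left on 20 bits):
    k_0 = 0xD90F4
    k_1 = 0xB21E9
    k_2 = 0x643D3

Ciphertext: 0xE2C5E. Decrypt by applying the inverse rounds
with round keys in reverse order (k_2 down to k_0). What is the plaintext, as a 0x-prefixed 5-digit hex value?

0x26B07

s_0 = ciphertext = 0xE2C5E
s_1 = InvRound(s_0, k_2) = 0xDCFD5
s_2 = InvRound(s_1, k_1) = 0x86F64
s_3 = InvRound(s_2, k_0) = 0x26B07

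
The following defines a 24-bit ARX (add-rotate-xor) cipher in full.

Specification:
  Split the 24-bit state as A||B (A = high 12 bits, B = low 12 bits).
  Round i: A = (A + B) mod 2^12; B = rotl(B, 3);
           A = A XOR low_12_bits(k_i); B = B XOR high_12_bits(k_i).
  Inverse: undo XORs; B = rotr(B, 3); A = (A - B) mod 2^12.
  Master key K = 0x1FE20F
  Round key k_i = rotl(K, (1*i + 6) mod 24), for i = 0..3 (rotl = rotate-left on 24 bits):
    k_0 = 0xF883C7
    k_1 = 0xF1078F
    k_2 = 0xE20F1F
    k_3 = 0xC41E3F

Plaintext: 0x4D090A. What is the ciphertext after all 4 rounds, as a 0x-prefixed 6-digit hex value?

s_0 = plaintext = 0x4D090A
s_1 = Round(s_0, k_0) = 0xE1D7DC
s_2 = Round(s_1, k_1) = 0x2761F3
s_3 = Round(s_2, k_2) = 0xB761B8
s_4 = Round(s_3, k_3) = 0x311181

0x311181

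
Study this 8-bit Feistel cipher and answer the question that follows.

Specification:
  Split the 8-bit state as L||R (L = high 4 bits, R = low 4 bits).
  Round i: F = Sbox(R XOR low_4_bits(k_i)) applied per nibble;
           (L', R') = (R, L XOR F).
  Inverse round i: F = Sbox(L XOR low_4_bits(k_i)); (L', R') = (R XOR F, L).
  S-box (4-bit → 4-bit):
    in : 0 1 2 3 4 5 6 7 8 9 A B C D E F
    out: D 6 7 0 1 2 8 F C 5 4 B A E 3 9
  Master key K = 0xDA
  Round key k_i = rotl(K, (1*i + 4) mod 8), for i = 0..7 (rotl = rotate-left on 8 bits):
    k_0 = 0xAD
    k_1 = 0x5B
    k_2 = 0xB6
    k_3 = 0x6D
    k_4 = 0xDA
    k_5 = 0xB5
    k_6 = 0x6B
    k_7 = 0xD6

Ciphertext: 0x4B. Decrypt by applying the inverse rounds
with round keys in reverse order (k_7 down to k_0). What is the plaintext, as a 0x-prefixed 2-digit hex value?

s_0 = ciphertext = 0x4B
s_1 = InvRound(s_0, k_7) = 0xC4
s_2 = InvRound(s_1, k_6) = 0xBC
s_3 = InvRound(s_2, k_5) = 0xFB
s_4 = InvRound(s_3, k_4) = 0x9F
s_5 = InvRound(s_4, k_3) = 0xE9
s_6 = InvRound(s_5, k_2) = 0x5E
s_7 = InvRound(s_6, k_1) = 0xD5
s_8 = InvRound(s_7, k_0) = 0x8D

0x8D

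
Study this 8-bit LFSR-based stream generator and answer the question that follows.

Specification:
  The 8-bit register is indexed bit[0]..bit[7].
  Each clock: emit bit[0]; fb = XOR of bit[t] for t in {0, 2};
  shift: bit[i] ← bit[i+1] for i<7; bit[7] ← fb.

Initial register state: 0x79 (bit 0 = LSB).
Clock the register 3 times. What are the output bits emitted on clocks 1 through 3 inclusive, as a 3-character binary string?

100

reg_0 = 0x79
clock 1: out=1, reg = 0xBC
clock 2: out=0, reg = 0xDE
clock 3: out=0, reg = 0xEF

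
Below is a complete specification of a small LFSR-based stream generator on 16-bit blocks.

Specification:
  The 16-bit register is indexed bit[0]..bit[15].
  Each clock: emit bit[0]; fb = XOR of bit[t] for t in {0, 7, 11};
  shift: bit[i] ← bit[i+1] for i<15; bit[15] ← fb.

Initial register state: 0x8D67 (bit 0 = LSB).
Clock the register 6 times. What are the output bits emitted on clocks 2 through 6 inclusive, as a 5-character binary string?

11001

reg_0 = 0x8D67
clock 1: out=1, reg = 0x46B3
clock 2: out=1, reg = 0x2359
clock 3: out=1, reg = 0x91AC
clock 4: out=0, reg = 0xC8D6
clock 5: out=0, reg = 0x646B
clock 6: out=1, reg = 0xB235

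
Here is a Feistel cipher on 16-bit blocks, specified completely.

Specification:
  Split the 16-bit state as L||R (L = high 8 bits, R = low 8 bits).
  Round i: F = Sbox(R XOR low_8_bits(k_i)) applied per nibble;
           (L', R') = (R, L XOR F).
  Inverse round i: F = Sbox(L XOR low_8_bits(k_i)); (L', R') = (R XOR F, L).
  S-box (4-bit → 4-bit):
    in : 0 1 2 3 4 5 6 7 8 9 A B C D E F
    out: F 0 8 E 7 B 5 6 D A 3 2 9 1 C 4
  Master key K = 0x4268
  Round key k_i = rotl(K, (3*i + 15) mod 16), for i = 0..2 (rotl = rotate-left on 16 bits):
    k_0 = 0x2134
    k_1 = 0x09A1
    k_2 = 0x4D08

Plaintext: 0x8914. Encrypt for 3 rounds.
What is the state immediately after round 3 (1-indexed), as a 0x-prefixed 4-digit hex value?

s_0 = plaintext = 0x8914
s_1 = Round(s_0, k_0) = 0x1406
s_2 = Round(s_1, k_1) = 0x0622
s_3 = Round(s_2, k_2) = 0x2285

0x2285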